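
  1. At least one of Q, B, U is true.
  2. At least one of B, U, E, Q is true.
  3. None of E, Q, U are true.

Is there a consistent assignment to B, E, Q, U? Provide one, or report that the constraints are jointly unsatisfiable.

B = True; E = False; Q = False; U = False

  (1) {Q, B, U}: 1 true — at least one ✓
  (2) {B, U, E, Q}: 1 true — at least one ✓
  (3) {E, Q, U}: 0 true — none ✓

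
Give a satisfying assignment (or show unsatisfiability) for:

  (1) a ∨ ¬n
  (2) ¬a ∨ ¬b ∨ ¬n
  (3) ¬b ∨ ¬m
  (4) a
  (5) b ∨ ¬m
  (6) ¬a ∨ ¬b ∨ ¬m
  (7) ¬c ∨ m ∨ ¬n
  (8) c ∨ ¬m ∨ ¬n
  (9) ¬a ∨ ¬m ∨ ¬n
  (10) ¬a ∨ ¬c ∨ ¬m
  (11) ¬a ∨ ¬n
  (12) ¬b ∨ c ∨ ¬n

a = True, m = False, b = True, n = False, c = False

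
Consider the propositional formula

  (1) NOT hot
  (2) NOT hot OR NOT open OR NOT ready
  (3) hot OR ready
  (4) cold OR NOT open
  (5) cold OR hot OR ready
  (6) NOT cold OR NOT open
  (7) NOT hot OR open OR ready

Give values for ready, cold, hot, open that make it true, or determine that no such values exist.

ready = True, cold = False, hot = False, open = False

Unit clause (NOT hot) forces hot = False.
In (hot OR ready) only ready is left, so ready = True.
Set cold = False.
  then (cold OR NOT open) forces open = False.
Check each clause:
  (NOT hot): NOT hot holds.
  (NOT hot OR NOT open OR NOT ready): NOT hot holds.
  (hot OR ready): ready holds.
  (cold OR NOT open): NOT open holds.
  (cold OR hot OR ready): ready holds.
  (NOT cold OR NOT open): NOT cold holds.
  (NOT hot OR open OR ready): NOT hot holds.
All clauses satisfied.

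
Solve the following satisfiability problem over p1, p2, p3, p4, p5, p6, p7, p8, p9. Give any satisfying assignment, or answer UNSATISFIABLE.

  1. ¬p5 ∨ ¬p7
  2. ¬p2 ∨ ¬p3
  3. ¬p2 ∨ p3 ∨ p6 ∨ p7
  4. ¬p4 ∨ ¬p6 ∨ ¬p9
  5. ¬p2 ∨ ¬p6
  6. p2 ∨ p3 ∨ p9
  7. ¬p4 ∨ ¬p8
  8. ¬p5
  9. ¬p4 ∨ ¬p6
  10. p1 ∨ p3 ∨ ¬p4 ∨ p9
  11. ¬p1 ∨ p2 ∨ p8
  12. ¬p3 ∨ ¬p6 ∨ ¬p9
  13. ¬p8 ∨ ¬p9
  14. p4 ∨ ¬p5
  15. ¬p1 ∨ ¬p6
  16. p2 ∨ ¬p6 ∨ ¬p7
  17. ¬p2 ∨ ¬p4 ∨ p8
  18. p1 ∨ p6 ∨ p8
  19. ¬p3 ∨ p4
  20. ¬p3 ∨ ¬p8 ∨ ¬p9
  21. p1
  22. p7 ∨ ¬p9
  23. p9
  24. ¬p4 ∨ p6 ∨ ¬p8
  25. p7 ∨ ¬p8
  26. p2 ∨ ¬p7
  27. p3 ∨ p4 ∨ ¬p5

p1: True, p2: True, p3: False, p4: False, p5: False, p6: False, p7: True, p8: False, p9: True

Unit clause (¬p5) forces p5 = False.
Unit clause (p1) forces p1 = True.
Unit clause (p9) forces p9 = True.
In (¬p8 ∨ ¬p9) only ¬p8 is left, so p8 = False.
In (¬p1 ∨ ¬p6) only ¬p6 is left, so p6 = False.
In (p7 ∨ ¬p9) only p7 is left, so p7 = True.
In (p2 ∨ ¬p7) only p2 is left, so p2 = True.
In (¬p2 ∨ ¬p3) only ¬p3 is left, so p3 = False.
In (¬p2 ∨ ¬p4 ∨ p8) only ¬p4 is left, so p4 = False.
All clauses satisfied.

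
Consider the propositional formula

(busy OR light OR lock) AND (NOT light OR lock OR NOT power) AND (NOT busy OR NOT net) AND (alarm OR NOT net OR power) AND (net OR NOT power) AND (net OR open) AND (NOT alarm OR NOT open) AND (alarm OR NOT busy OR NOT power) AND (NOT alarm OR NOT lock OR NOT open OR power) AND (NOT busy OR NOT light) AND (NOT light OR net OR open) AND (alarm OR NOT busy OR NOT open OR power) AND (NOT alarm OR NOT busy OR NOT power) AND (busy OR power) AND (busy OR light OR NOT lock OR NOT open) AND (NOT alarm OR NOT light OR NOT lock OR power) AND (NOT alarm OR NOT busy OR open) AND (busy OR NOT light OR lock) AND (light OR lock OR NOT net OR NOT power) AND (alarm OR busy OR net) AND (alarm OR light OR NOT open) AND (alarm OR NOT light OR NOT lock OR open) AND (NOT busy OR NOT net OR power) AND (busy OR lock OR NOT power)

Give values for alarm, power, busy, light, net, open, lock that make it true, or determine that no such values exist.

alarm: True, power: True, busy: False, light: True, net: True, open: False, lock: True

Set alarm = True.
  then (NOT alarm OR NOT open) forces open = False.
  then (NOT alarm OR NOT busy OR open) forces busy = False.
  then (net OR open) forces net = True.
  then (busy OR power) forces power = True.
  then (busy OR lock OR NOT power) forces lock = True.
Set light = True.
All clauses satisfied.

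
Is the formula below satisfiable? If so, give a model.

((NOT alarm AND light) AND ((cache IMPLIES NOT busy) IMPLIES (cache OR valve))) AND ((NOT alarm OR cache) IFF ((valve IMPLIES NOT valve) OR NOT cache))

valve=F; cache=T; light=T; busy=F; alarm=F

  (NOT alarm AND light) AND ((cache IMPLIES NOT busy) IMPLIES (cache OR valve)) = True
    NOT alarm AND light = True
      NOT alarm = True
    (cache IMPLIES NOT busy) IMPLIES (cache OR valve) = True
      cache IMPLIES NOT busy = True
        NOT busy = True
      cache OR valve = True
  (NOT alarm OR cache) IFF ((valve IMPLIES NOT valve) OR NOT cache) = True
    NOT alarm OR cache = True
      NOT alarm = True
    (valve IMPLIES NOT valve) OR NOT cache = True
      valve IMPLIES NOT valve = True
        NOT valve = True
      NOT cache = False
Both conjuncts True, so the formula holds.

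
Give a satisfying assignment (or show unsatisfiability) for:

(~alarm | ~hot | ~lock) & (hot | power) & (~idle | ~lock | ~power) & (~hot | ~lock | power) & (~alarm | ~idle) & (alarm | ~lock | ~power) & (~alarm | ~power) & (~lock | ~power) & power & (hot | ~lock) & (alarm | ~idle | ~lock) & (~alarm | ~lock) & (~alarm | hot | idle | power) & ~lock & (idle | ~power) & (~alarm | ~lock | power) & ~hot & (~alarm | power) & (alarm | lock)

Case lock = True:
  Clause (~lock) is falsified — contradiction.
Case lock = False:
  (power) forces power = True.
  (~alarm | ~power) forces alarm = False.
  Clause (alarm | lock) is falsified — contradiction.
Both cases fail, so the formula is unsatisfiable.

UNSATISFIABLE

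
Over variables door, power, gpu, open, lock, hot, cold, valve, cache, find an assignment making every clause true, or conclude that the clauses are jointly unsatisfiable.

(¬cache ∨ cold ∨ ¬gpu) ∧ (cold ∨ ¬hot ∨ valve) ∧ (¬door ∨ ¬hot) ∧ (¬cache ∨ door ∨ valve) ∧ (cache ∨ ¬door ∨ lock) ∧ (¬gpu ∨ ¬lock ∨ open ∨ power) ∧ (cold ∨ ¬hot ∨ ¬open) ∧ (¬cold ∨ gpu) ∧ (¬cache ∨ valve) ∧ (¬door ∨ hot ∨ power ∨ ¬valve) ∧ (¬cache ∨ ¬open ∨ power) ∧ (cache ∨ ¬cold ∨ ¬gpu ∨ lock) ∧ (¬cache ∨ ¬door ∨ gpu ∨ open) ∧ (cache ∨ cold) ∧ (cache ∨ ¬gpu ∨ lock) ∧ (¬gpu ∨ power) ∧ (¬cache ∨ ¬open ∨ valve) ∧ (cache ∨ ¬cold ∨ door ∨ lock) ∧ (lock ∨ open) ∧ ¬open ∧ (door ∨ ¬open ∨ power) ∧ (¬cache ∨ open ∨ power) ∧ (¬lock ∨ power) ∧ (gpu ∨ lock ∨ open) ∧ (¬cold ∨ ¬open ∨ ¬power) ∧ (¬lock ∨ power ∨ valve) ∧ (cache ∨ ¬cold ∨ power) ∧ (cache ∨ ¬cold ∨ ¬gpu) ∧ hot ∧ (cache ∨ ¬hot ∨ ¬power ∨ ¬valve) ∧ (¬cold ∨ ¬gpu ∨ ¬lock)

door = False; power = True; gpu = False; open = False; lock = True; hot = True; cold = False; valve = True; cache = True

Unit clause (¬open) forces open = False.
Unit clause (hot) forces hot = True.
In (¬door ∨ ¬hot) only ¬door is left, so door = False.
In (lock ∨ open) only lock is left, so lock = True.
In (¬lock ∨ power) only power is left, so power = True.
Try gpu = True:
  (¬cold ∨ ¬gpu ∨ ¬lock) forces cold = False.
  (¬cache ∨ cold ∨ ¬gpu) forces cache = False.
  clause (cache ∨ cold) is falsified — backtrack.
So gpu = False.
  then (¬cold ∨ gpu) forces cold = False.
  then (cache ∨ cold) forces cache = True.
  then (cold ∨ ¬hot ∨ valve) forces valve = True.
All clauses satisfied.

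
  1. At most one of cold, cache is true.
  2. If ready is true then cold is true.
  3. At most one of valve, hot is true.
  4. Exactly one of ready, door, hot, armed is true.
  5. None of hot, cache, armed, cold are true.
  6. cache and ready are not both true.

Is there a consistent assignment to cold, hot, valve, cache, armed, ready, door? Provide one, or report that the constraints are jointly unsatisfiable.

cold = False, hot = False, valve = True, cache = False, armed = False, ready = False, door = True

  (1) {cold, cache}: 0 true — at most one ✓
  (2) ready=F ⇒ cold: vacuous ✓
  (3) {valve, hot}: 1 true — at most one ✓
  (4) {ready, door, hot, armed}: 1 true — exactly one ✓
  (5) {hot, cache, armed, cold}: 0 true — none ✓
  (6) cache=F, ready=F — not both ✓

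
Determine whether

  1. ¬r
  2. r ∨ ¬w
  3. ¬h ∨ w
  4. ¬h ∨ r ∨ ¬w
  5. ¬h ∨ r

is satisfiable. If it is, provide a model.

h = False, w = False, r = False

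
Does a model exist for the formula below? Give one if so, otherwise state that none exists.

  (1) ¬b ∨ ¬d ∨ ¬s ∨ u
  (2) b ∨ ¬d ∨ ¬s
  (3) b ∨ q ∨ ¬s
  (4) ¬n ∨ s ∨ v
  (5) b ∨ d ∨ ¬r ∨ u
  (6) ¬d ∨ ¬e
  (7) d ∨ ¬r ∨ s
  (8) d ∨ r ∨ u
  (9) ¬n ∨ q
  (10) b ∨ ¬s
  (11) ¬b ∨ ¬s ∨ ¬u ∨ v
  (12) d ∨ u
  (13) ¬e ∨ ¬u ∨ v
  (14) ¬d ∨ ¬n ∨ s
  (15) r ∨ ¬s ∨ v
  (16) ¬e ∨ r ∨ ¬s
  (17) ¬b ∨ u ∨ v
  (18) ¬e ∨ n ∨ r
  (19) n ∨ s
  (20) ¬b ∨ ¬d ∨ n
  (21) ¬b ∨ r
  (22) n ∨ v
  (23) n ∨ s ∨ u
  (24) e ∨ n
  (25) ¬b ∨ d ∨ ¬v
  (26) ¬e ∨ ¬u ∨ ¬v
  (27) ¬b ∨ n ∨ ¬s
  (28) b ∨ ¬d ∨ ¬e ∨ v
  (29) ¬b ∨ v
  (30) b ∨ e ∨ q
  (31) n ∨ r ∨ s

e=F, n=T, r=F, q=T, u=T, b=F, d=F, s=F, v=T

Try e = True:
  (¬d ∨ ¬e) forces d = False.
  (d ∨ u) forces u = True.
  (¬e ∨ ¬u ∨ v) forces v = True.
  clause (¬e ∨ ¬u ∨ ¬v) is falsified — backtrack.
So e = False.
  then (e ∨ n) forces n = True.
  then (¬n ∨ q) forces q = True.
Set r = False.
  then (¬b ∨ r) forces b = False.
  then (b ∨ ¬s) forces s = False.
  then (¬d ∨ ¬n ∨ s) forces d = False.
  then (¬n ∨ s ∨ v) forces v = True.
  then (d ∨ r ∨ u) forces u = True.
All clauses satisfied.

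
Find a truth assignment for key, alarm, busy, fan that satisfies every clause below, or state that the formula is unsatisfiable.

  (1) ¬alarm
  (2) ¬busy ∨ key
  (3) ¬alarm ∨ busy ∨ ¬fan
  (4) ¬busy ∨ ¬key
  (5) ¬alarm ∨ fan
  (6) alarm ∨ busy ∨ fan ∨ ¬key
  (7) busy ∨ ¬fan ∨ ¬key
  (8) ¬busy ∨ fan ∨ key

Unit clause (¬alarm) forces alarm = False.
Try key = True:
  (¬busy ∨ ¬key) forces busy = False.
  (alarm ∨ busy ∨ fan ∨ ¬key) forces fan = True.
  clause (busy ∨ ¬fan ∨ ¬key) is falsified — backtrack.
So key = False.
  then (¬busy ∨ key) forces busy = False.
Set fan = True.
Check each clause:
  (¬alarm): ¬alarm holds.
  (¬busy ∨ key): ¬busy holds.
  (¬alarm ∨ busy ∨ ¬fan): ¬alarm holds.
  (¬busy ∨ ¬key): ¬busy holds.
  (¬alarm ∨ fan): ¬alarm holds.
  (alarm ∨ busy ∨ fan ∨ ¬key): fan holds.
  (busy ∨ ¬fan ∨ ¬key): ¬key holds.
  (¬busy ∨ fan ∨ key): ¬busy holds.
All clauses satisfied.

key=F, alarm=F, busy=F, fan=T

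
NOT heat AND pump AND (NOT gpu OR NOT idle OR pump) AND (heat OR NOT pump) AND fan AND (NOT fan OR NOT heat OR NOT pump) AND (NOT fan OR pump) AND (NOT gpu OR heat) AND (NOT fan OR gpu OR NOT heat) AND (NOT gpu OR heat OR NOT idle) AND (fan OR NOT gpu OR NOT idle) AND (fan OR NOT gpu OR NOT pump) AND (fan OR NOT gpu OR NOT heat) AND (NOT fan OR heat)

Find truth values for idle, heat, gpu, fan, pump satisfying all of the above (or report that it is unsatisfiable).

Case heat = True:
  Clause (NOT heat) is falsified — contradiction.
Case heat = False:
  (pump) forces pump = True.
  Clause (heat OR NOT pump) is falsified — contradiction.
Both cases fail, so the formula is unsatisfiable.

No satisfying assignment exists.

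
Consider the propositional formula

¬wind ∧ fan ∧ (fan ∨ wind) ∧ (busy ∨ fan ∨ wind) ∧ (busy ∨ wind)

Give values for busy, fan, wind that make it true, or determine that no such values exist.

busy = True, fan = True, wind = False

Unit clause (¬wind) forces wind = False.
Unit clause (fan) forces fan = True.
In (busy ∨ wind) only busy is left, so busy = True.
Check each clause:
  (¬wind): ¬wind holds.
  (fan): fan holds.
  (fan ∨ wind): fan holds.
  (busy ∨ fan ∨ wind): busy holds.
  (busy ∨ wind): busy holds.
All clauses satisfied.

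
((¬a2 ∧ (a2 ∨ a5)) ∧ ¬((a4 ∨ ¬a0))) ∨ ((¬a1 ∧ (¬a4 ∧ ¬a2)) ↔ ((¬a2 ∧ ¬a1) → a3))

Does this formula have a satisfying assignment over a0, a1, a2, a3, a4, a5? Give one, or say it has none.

a0: False, a1: False, a2: False, a3: True, a4: False, a5: True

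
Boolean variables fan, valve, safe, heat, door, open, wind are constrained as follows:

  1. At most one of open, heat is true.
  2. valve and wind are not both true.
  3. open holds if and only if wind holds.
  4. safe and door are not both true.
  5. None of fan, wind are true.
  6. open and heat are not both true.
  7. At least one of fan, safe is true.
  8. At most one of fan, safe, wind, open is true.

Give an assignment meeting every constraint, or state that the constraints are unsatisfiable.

fan = False; valve = False; safe = True; heat = True; door = False; open = False; wind = False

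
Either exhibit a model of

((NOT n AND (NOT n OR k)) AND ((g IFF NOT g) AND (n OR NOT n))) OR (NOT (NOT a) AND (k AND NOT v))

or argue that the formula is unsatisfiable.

k = True, v = False, g = False, a = True, n = True

  ((NOT n AND (NOT n OR k)) AND ((g IFF NOT g) AND (n OR NOT n))) OR (NOT (NOT a) AND (k AND NOT v)) = True
    (NOT n AND (NOT n OR k)) AND ((g IFF NOT g) AND (n OR NOT n)) = False
      NOT n AND (NOT n OR k) = False
        NOT n = False
        NOT n OR k = True
          NOT n = False
      (g IFF NOT g) AND (n OR NOT n) = False
        g IFF NOT g = False
          NOT g = True
        n OR NOT n = True
          NOT n = False
    NOT (NOT a) AND (k AND NOT v) = True
      NOT (NOT a) = True
        NOT a = False
      k AND NOT v = True
        NOT v = True
The formula evaluates to True.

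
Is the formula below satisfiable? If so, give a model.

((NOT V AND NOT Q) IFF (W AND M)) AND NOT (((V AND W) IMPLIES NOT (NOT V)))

Unsatisfiable — no assignment works.

The conjunct NOT (((V AND W) IMPLIES NOT (NOT V))) is unsatisfiable on its own:
  W=F, V=F: evaluates to False.
  W=F, V=T: evaluates to False.
  W=T, V=F: evaluates to False.
  W=T, V=T: evaluates to False.
So the whole conjunction is unsatisfiable.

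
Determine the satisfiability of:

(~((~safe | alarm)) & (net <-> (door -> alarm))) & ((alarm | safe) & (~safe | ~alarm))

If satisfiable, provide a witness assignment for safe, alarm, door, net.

safe: True; alarm: False; door: True; net: False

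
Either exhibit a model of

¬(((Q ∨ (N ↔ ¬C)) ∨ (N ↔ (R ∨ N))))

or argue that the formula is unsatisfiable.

C = False, N = False, Q = False, R = True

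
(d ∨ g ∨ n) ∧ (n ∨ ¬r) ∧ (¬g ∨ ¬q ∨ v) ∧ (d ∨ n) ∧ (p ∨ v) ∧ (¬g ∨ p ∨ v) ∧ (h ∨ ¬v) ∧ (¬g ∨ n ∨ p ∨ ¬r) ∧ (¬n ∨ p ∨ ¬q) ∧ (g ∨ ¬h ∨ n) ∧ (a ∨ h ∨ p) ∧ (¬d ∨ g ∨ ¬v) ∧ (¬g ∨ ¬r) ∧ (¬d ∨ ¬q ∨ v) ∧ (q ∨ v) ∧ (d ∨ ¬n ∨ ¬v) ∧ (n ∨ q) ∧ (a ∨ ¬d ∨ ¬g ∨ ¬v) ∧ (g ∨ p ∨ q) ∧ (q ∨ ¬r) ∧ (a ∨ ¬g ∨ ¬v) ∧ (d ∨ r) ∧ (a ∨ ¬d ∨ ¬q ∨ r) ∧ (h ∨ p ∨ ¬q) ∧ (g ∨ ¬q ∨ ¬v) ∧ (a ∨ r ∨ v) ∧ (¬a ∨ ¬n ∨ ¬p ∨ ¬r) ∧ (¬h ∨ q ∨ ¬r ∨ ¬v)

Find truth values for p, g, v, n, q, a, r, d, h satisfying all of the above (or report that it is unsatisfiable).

p=F, g=T, v=T, n=T, q=F, a=T, r=F, d=T, h=T

Set p = False.
  then (p ∨ v) forces v = True.
  then (h ∨ ¬v) forces h = True.
Set g = True.
  then (¬g ∨ ¬r) forces r = False.
  then (a ∨ ¬g ∨ ¬v) forces a = True.
  then (d ∨ r) forces d = True.
Set n = True.
  then (¬n ∨ p ∨ ¬q) forces q = False.
All clauses satisfied.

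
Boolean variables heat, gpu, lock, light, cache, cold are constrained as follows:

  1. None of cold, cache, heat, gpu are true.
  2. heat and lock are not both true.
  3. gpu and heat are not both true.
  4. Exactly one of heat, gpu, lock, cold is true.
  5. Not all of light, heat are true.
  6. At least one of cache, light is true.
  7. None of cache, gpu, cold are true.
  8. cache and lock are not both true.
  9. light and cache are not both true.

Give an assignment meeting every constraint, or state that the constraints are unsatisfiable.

heat: False; gpu: False; lock: True; light: True; cache: False; cold: False

  (1) {cold, cache, heat, gpu}: 0 true — none ✓
  (2) heat=F, lock=T — not both ✓
  (3) gpu=F, heat=F — not both ✓
  (4) {heat, gpu, lock, cold}: 1 true — exactly one ✓
  (5) {light, heat}: 1/2 true — not all ✓
  (6) {cache, light}: 1 true — at least one ✓
  (7) {cache, gpu, cold}: 0 true — none ✓
  (8) cache=F, lock=T — not both ✓
  (9) light=T, cache=F — not both ✓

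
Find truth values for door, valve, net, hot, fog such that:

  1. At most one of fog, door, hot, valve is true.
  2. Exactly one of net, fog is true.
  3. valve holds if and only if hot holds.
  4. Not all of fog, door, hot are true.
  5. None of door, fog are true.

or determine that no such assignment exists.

door = False; valve = False; net = True; hot = False; fog = False

  (1) {fog, door, hot, valve}: 0 true — at most one ✓
  (2) {net, fog}: 1 true — exactly one ✓
  (3) valve=F, hot=F — same ✓
  (4) {fog, door, hot}: 0/3 true — not all ✓
  (5) {door, fog}: 0 true — none ✓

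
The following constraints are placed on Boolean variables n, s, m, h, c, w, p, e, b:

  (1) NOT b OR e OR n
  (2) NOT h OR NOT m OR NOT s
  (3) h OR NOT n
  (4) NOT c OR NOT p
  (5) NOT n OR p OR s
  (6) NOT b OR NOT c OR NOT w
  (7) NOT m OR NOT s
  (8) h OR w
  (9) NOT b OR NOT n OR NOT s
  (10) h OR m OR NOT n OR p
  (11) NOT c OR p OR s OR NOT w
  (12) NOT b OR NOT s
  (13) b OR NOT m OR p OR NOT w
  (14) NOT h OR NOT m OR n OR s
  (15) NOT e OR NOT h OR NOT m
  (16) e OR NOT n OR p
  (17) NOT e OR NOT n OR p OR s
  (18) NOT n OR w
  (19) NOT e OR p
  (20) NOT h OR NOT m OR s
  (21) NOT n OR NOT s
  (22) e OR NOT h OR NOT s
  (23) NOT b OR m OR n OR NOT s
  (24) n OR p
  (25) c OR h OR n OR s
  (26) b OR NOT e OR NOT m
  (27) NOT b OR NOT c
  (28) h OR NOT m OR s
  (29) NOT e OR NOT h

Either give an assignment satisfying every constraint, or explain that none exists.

Set n = False.
  then (n OR p) forces p = True.
  then (NOT c OR NOT p) forces c = False.
Set s = False.
  then (c OR h OR n OR s) forces h = True.
  then (NOT e OR NOT h) forces e = False.
  then (NOT b OR e OR n) forces b = False.
  then (NOT h OR NOT m OR n OR s) forces m = False.
Set w = True.
All clauses satisfied.

n=F, s=F, m=F, h=T, c=F, w=T, p=T, e=F, b=F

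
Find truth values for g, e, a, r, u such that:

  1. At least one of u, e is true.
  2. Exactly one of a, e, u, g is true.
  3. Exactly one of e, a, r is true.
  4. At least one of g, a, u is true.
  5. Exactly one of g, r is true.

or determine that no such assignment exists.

g=F, e=F, a=F, r=T, u=T

  (1) {u, e}: 1 true — at least one ✓
  (2) {a, e, u, g}: 1 true — exactly one ✓
  (3) {e, a, r}: 1 true — exactly one ✓
  (4) {g, a, u}: 1 true — at least one ✓
  (5) {g, r}: 1 true — exactly one ✓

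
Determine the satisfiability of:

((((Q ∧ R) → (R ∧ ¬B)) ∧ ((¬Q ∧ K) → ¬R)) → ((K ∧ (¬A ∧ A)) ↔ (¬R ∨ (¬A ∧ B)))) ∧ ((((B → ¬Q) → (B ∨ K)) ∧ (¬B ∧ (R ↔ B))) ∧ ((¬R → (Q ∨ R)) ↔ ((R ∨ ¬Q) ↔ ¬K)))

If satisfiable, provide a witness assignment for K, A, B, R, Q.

Unsatisfiable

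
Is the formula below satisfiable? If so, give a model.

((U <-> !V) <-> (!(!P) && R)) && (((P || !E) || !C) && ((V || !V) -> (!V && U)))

P = True, R = True, U = True, E = False, C = True, V = False

  (U <-> !V) <-> (!(!P) && R) = True
    U <-> !V = True
      !V = True
    !(!P) && R = True
      !(!P) = True
        !P = False
  ((P || !E) || !C) && ((V || !V) -> (!V && U)) = True
    (P || !E) || !C = True
      P || !E = True
        !E = True
      !C = False
    (V || !V) -> (!V && U) = True
      V || !V = True
        !V = True
      !V && U = True
        !V = True
Both conjuncts True, so the formula holds.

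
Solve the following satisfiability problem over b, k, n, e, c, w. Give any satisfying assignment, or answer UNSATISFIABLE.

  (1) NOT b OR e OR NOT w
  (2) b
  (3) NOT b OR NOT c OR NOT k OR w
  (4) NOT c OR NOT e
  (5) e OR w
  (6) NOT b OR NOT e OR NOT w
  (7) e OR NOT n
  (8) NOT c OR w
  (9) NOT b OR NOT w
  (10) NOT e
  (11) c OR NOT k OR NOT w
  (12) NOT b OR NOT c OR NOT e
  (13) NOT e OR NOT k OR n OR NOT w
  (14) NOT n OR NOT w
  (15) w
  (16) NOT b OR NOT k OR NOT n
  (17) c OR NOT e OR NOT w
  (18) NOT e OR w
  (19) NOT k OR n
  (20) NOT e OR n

Unsatisfiable — no assignment works.

Case b = True:
  (NOT b OR NOT w) forces w = False.
  Clause (w) is falsified — contradiction.
Case b = False:
  Clause (b) is falsified — contradiction.
Both cases fail, so the formula is unsatisfiable.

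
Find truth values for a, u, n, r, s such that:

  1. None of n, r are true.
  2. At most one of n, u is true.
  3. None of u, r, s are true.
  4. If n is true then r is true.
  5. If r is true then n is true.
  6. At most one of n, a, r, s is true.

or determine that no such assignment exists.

a=F, u=F, n=F, r=F, s=F

  (1) {n, r}: 0 true — none ✓
  (2) {n, u}: 0 true — at most one ✓
  (3) {u, r, s}: 0 true — none ✓
  (4) n=F ⇒ r: vacuous ✓
  (5) r=F ⇒ n: vacuous ✓
  (6) {n, a, r, s}: 0 true — at most one ✓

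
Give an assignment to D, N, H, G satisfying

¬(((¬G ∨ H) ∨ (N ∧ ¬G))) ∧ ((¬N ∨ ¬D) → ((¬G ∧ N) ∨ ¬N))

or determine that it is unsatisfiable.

D: False, N: False, H: False, G: True

  ¬(((¬G ∨ H) ∨ (N ∧ ¬G))) = True
    (¬G ∨ H) ∨ (N ∧ ¬G) = False
      ¬G ∨ H = False
        ¬G = False
      N ∧ ¬G = False
        ¬G = False
  (¬N ∨ ¬D) → ((¬G ∧ N) ∨ ¬N) = True
    ¬N ∨ ¬D = True
      ¬N = True
      ¬D = True
    (¬G ∧ N) ∨ ¬N = True
      ¬G ∧ N = False
        ¬G = False
      ¬N = True
Both conjuncts True, so the formula holds.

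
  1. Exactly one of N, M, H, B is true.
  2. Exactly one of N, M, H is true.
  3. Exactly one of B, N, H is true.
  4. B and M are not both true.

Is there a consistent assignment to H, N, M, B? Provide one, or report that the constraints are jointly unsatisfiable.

H = False, N = True, M = False, B = False

  (1) {N, M, H, B}: 1 true — exactly one ✓
  (2) {N, M, H}: 1 true — exactly one ✓
  (3) {B, N, H}: 1 true — exactly one ✓
  (4) B=F, M=F — not both ✓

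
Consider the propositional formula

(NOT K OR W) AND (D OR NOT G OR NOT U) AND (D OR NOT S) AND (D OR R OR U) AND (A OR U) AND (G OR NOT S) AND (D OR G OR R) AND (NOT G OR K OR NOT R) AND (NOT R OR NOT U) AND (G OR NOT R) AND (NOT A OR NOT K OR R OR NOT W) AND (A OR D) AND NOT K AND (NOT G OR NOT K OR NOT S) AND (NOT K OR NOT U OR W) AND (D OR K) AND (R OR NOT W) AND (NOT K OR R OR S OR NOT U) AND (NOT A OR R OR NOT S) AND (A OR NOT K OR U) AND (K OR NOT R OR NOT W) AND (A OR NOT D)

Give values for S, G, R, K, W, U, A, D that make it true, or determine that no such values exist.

Unit clause (NOT K) forces K = False.
In (D OR K) only D is left, so D = True.
In (A OR NOT D) only A is left, so A = True.
Try S = True:
  (G OR NOT S) forces G = True.
  (NOT G OR K OR NOT R) forces R = False.
  clause (NOT A OR R OR NOT S) is falsified — backtrack.
So S = False.
Set G = False.
  then (G OR NOT R) forces R = False.
  then (R OR NOT W) forces W = False.
Set U = False.
All clauses satisfied.

S = False, G = False, R = False, K = False, W = False, U = False, A = True, D = True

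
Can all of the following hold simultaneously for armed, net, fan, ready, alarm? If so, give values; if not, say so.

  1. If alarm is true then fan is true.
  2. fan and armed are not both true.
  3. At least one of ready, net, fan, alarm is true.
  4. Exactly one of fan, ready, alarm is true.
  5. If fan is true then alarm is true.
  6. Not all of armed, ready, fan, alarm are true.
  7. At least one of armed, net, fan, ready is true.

armed=T; net=T; fan=F; ready=T; alarm=F

  (1) alarm=F ⇒ fan: vacuous ✓
  (2) fan=F, armed=T — not both ✓
  (3) {ready, net, fan, alarm}: 2 true — at least one ✓
  (4) {fan, ready, alarm}: 1 true — exactly one ✓
  (5) fan=F ⇒ alarm: vacuous ✓
  (6) {armed, ready, fan, alarm}: 2/4 true — not all ✓
  (7) {armed, net, fan, ready}: 3 true — at least one ✓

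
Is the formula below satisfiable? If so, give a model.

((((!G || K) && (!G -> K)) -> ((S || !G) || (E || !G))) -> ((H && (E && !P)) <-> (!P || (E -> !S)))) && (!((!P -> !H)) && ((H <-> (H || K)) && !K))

S = False, H = True, G = True, P = False, E = True, K = False

  (((!G || K) && (!G -> K)) -> ((S || !G) || (E || !G))) -> ((H && (E && !P)) <-> (!P || (E -> !S))) = True
    ((!G || K) && (!G -> K)) -> ((S || !G) || (E || !G)) = True
      (!G || K) && (!G -> K) = False
        !G || K = False
          !G = False
        !G -> K = True
          !G = False
      (S || !G) || (E || !G) = True
        S || !G = False
          !G = False
        E || !G = True
          !G = False
    (H && (E && !P)) <-> (!P || (E -> !S)) = True
      H && (E && !P) = True
        E && !P = True
          !P = True
      !P || (E -> !S) = True
        !P = True
        E -> !S = True
          !S = True
  !((!P -> !H)) && ((H <-> (H || K)) && !K) = True
    !((!P -> !H)) = True
      !P -> !H = False
        !P = True
        !H = False
    (H <-> (H || K)) && !K = True
      H <-> (H || K) = True
        H || K = True
      !K = True
Both conjuncts True, so the formula holds.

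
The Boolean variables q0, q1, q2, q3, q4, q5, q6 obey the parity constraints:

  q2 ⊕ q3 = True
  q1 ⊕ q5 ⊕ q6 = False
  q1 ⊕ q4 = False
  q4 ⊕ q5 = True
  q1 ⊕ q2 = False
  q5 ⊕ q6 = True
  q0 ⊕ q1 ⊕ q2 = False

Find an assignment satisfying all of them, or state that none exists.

q0: False, q1: True, q2: True, q3: False, q4: True, q5: False, q6: True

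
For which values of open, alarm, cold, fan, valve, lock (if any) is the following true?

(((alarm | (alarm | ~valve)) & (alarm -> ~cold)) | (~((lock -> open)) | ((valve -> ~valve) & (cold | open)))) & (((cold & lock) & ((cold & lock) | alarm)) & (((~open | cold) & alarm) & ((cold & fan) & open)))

open = True; alarm = True; cold = True; fan = True; valve = False; lock = True

  ((alarm | (alarm | ~valve)) & (alarm -> ~cold)) | (~((lock -> open)) | ((valve -> ~valve) & (cold | open))) = True
    (alarm | (alarm | ~valve)) & (alarm -> ~cold) = False
      alarm | (alarm | ~valve) = True
        alarm | ~valve = True
          ~valve = True
      alarm -> ~cold = False
        ~cold = False
    ~((lock -> open)) | ((valve -> ~valve) & (cold | open)) = True
      ~((lock -> open)) = False
        lock -> open = True
      (valve -> ~valve) & (cold | open) = True
        valve -> ~valve = True
          ~valve = True
        cold | open = True
  ((cold & lock) & ((cold & lock) | alarm)) & (((~open | cold) & alarm) & ((cold & fan) & open)) = True
    (cold & lock) & ((cold & lock) | alarm) = True
      cold & lock = True
      (cold & lock) | alarm = True
        cold & lock = True
    ((~open | cold) & alarm) & ((cold & fan) & open) = True
      (~open | cold) & alarm = True
        ~open | cold = True
          ~open = False
      (cold & fan) & open = True
        cold & fan = True
Both conjuncts True, so the formula holds.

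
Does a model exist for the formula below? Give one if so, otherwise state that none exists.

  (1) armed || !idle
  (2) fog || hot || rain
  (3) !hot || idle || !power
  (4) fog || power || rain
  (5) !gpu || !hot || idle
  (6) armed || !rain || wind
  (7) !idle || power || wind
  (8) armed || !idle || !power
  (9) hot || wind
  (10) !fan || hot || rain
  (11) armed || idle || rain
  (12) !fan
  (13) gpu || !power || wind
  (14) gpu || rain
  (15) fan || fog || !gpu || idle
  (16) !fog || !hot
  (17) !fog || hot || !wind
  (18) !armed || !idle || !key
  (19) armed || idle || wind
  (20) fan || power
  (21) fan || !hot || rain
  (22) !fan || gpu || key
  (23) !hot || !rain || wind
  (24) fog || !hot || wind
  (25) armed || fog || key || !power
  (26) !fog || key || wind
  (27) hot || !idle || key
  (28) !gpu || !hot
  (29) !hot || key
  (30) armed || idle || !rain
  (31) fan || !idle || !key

hot=F, armed=T, rain=T, wind=T, power=T, key=T, idle=F, fan=F, gpu=F, fog=F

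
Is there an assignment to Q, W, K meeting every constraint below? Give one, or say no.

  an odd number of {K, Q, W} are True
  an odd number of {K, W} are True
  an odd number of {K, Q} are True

Q = False, W = False, K = True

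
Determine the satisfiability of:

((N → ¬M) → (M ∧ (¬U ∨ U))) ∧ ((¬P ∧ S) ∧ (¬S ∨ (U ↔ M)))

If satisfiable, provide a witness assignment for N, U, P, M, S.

N: False, U: True, P: False, M: True, S: True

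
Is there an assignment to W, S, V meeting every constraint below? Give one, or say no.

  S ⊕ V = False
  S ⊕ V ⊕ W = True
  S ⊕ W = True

W: True, S: False, V: False

S ⊕ V = F ⊕ F = False ✓
S ⊕ V ⊕ W = F ⊕ F ⊕ T = True ✓
S ⊕ W = F ⊕ T = True ✓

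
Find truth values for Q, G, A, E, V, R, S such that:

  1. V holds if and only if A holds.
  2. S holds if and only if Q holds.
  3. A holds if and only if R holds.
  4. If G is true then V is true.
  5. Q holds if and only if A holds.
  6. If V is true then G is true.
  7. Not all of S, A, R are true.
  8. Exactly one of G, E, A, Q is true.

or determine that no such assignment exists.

Q = False; G = False; A = False; E = True; V = False; R = False; S = False

  (1) V=F, A=F — same ✓
  (2) S=F, Q=F — same ✓
  (3) A=F, R=F — same ✓
  (4) G=F ⇒ V: vacuous ✓
  (5) Q=F, A=F — same ✓
  (6) V=F ⇒ G: vacuous ✓
  (7) {S, A, R}: 0/3 true — not all ✓
  (8) {G, E, A, Q}: 1 true — exactly one ✓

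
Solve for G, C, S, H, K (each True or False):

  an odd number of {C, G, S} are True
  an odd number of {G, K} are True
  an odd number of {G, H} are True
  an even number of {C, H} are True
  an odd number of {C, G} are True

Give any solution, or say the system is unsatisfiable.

G: True, C: False, S: False, H: False, K: False

{C, G, S}: 1 true → odd ✓
{G, K}: 1 true → odd ✓
{G, H}: 1 true → odd ✓
{C, H}: 0 true → even ✓
{C, G}: 1 true → odd ✓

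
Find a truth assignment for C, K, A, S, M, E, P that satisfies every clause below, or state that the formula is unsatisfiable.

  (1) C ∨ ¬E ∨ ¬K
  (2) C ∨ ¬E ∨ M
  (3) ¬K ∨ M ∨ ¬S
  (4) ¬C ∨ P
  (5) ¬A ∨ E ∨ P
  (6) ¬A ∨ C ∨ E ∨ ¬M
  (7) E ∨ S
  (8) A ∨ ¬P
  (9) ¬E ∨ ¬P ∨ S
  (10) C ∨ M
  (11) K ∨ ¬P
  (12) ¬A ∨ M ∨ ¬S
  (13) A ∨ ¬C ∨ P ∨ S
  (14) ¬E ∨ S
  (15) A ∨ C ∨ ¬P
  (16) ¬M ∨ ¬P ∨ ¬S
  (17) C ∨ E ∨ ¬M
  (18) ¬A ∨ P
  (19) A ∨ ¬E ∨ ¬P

C = False, K = False, A = False, S = True, M = True, E = True, P = False

Set C = False.
  then (C ∨ M) forces M = True.
  then (C ∨ E ∨ ¬M) forces E = True.
  then (C ∨ ¬E ∨ ¬K) forces K = False.
  then (K ∨ ¬P) forces P = False.
  then (¬E ∨ S) forces S = True.
  then (¬A ∨ P) forces A = False.
All clauses satisfied.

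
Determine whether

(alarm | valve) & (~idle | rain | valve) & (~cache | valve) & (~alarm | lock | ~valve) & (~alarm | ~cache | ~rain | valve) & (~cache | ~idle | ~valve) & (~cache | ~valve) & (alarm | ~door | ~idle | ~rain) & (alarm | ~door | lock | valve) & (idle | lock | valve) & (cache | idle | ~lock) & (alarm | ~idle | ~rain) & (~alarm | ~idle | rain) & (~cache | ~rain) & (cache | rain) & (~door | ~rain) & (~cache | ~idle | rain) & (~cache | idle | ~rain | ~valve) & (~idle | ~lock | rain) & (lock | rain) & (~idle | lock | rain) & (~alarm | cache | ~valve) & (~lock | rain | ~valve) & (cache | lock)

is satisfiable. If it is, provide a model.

alarm = True, valve = False, cache = False, idle = True, door = False, lock = True, rain = True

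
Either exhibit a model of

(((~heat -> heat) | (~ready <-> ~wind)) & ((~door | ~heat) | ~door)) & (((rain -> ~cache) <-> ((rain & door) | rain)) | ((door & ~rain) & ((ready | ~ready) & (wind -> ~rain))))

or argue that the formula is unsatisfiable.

door = False, heat = True, ready = True, cache = False, rain = True, wind = False

  ((~heat -> heat) | (~ready <-> ~wind)) & ((~door | ~heat) | ~door) = True
    (~heat -> heat) | (~ready <-> ~wind) = True
      ~heat -> heat = True
        ~heat = False
      ~ready <-> ~wind = False
        ~ready = False
        ~wind = True
    (~door | ~heat) | ~door = True
      ~door | ~heat = True
        ~door = True
        ~heat = False
      ~door = True
  ((rain -> ~cache) <-> ((rain & door) | rain)) | ((door & ~rain) & ((ready | ~ready) & (wind -> ~rain))) = True
    (rain -> ~cache) <-> ((rain & door) | rain) = True
      rain -> ~cache = True
        ~cache = True
      (rain & door) | rain = True
        rain & door = False
    (door & ~rain) & ((ready | ~ready) & (wind -> ~rain)) = False
      door & ~rain = False
        ~rain = False
      (ready | ~ready) & (wind -> ~rain) = True
        ready | ~ready = True
          ~ready = False
        wind -> ~rain = True
          ~rain = False
Both conjuncts True, so the formula holds.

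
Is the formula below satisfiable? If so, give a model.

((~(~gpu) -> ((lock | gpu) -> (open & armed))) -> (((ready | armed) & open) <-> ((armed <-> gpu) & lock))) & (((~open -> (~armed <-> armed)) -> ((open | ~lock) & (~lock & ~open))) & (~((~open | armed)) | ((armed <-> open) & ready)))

open=F, gpu=T, lock=T, ready=T, armed=F

  (~(~gpu) -> ((lock | gpu) -> (open & armed))) -> (((ready | armed) & open) <-> ((armed <-> gpu) & lock)) = True
    ~(~gpu) -> ((lock | gpu) -> (open & armed)) = False
      ~(~gpu) = True
        ~gpu = False
      (lock | gpu) -> (open & armed) = False
        lock | gpu = True
        open & armed = False
    ((ready | armed) & open) <-> ((armed <-> gpu) & lock) = True
      (ready | armed) & open = False
        ready | armed = True
      (armed <-> gpu) & lock = False
        armed <-> gpu = False
  ((~open -> (~armed <-> armed)) -> ((open | ~lock) & (~lock & ~open))) & (~((~open | armed)) | ((armed <-> open) & ready)) = True
    (~open -> (~armed <-> armed)) -> ((open | ~lock) & (~lock & ~open)) = True
      ~open -> (~armed <-> armed) = False
        ~open = True
        ~armed <-> armed = False
          ~armed = True
      (open | ~lock) & (~lock & ~open) = False
        open | ~lock = False
          ~lock = False
        ~lock & ~open = False
          ~lock = False
          ~open = True
    ~((~open | armed)) | ((armed <-> open) & ready) = True
      ~((~open | armed)) = False
        ~open | armed = True
          ~open = True
      (armed <-> open) & ready = True
        armed <-> open = True
Both conjuncts True, so the formula holds.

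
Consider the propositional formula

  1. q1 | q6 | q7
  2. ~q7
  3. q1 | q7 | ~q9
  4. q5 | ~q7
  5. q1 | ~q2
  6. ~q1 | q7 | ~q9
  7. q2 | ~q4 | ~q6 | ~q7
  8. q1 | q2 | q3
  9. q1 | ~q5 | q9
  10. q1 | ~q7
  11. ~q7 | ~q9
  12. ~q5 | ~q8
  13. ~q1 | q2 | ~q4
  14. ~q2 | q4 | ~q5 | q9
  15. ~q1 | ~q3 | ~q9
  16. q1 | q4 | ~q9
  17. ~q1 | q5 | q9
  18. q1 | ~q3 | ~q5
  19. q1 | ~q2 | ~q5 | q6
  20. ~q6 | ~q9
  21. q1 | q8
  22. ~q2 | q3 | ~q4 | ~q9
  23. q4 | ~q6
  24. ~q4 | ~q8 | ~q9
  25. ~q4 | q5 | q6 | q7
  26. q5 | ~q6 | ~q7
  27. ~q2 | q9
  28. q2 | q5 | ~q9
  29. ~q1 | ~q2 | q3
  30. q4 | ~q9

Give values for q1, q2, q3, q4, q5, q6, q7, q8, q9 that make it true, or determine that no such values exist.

Unit clause (~q7) forces q7 = False.
Set q1 = True.
  then (~q1 | q7 | ~q9) forces q9 = False.
  then (~q1 | q5 | q9) forces q5 = True.
  then (~q2 | q9) forces q2 = False.
  then (~q5 | ~q8) forces q8 = False.
  then (~q1 | q2 | ~q4) forces q4 = False.
  then (q4 | ~q6) forces q6 = False.
Set q3 = False.
All clauses satisfied.

q1=T, q2=F, q3=F, q4=F, q5=T, q6=F, q7=F, q8=F, q9=F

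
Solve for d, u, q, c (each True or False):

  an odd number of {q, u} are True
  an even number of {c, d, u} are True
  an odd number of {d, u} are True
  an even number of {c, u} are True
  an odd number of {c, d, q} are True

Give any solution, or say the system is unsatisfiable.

d = False; u = True; q = False; c = True

{q, u}: 1 true → odd ✓
{c, d, u}: 2 true → even ✓
{d, u}: 1 true → odd ✓
{c, u}: 2 true → even ✓
{c, d, q}: 1 true → odd ✓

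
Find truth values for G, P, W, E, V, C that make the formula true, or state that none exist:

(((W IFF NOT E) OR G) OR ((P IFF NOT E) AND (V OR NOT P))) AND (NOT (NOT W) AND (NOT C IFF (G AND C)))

G = False; P = False; W = True; E = True; V = True; C = True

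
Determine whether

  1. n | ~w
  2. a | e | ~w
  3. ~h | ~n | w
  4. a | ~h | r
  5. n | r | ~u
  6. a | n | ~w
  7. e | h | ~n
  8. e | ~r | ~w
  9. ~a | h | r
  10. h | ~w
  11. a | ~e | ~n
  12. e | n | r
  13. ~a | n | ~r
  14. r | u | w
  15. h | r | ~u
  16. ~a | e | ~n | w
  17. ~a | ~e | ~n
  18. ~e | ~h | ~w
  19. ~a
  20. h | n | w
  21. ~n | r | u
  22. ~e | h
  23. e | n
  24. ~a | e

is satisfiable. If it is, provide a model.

Unit clause (~a) forces a = False.
Try e = False:
  (a | e | ~w) forces w = False.
  (e | n) forces n = True.
  (~h | ~n | w) forces h = False.
  clause (e | h | ~n) is falsified — backtrack.
So e = True.
  then (a | ~e | ~n) forces n = False.
  then (~e | h) forces h = True.
  then (n | ~w) forces w = False.
  then (a | ~h | r) forces r = True.
Set u = False.
All clauses satisfied.

e = True, u = False, a = False, n = False, w = False, r = True, h = True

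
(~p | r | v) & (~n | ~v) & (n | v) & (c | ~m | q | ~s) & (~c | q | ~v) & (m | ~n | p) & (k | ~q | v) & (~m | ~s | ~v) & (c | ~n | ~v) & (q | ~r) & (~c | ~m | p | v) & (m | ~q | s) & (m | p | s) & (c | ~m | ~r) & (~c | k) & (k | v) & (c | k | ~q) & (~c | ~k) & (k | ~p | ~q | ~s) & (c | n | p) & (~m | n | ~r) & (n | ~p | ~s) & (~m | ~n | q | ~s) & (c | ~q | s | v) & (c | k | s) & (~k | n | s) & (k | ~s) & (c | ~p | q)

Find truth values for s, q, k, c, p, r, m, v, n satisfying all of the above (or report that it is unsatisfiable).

s = True, q = True, k = True, c = False, p = True, r = True, m = False, v = False, n = True

Set s = True.
  then (k | ~s) forces k = True.
  then (~c | ~k) forces c = False.
Try q = False:
  (c | ~m | q | ~s) forces m = False.
  (q | ~r) forces r = False.
  (c | ~p | q) forces p = False.
  (m | ~n | p) forces n = False.
  clause (c | n | p) is falsified — backtrack.
So q = True.
Set p = True.
  then (n | ~p | ~s) forces n = True.
  then (~n | ~v) forces v = False.
  then (~p | r | v) forces r = True.
  then (c | ~m | ~r) forces m = False.
All clauses satisfied.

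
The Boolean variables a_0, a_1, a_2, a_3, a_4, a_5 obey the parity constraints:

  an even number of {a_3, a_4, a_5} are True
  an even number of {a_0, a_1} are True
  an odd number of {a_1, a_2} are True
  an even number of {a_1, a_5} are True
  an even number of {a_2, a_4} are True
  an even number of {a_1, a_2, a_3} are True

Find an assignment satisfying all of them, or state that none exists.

a_0=T, a_1=T, a_2=F, a_3=T, a_4=F, a_5=T

{a_3, a_4, a_5}: 2 true → even ✓
{a_0, a_1}: 2 true → even ✓
{a_1, a_2}: 1 true → odd ✓
{a_1, a_5}: 2 true → even ✓
{a_2, a_4}: 0 true → even ✓
{a_1, a_2, a_3}: 2 true → even ✓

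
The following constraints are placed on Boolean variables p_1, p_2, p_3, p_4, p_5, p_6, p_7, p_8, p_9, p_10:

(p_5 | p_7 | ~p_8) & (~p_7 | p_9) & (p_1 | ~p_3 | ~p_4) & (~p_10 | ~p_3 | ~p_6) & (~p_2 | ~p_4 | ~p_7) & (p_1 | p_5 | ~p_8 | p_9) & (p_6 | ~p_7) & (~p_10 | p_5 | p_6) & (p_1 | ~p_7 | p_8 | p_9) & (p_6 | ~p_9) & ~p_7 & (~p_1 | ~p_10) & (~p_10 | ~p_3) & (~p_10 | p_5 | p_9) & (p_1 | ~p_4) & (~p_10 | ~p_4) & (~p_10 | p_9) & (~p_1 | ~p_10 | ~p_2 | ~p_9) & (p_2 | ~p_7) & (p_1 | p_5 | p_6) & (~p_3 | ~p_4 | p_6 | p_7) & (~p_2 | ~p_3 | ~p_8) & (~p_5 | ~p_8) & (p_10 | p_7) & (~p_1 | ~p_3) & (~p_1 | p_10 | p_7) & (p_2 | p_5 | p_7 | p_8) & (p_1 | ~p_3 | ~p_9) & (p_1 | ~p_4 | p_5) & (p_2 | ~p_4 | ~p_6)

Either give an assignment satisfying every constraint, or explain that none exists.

Unit clause (~p_7) forces p_7 = False.
In (p_10 | p_7) only p_10 is left, so p_10 = True.
In (~p_1 | ~p_10) only ~p_1 is left, so p_1 = False.
In (~p_10 | ~p_3) only ~p_3 is left, so p_3 = False.
In (p_1 | ~p_4) only ~p_4 is left, so p_4 = False.
In (~p_10 | p_9) only p_9 is left, so p_9 = True.
In (p_6 | ~p_9) only p_6 is left, so p_6 = True.
Set p_2 = True.
Set p_5 = False.
  then (p_5 | p_7 | ~p_8) forces p_8 = False.
All clauses satisfied.

p_1 = False; p_2 = True; p_3 = False; p_4 = False; p_5 = False; p_6 = True; p_7 = False; p_8 = False; p_9 = True; p_10 = True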